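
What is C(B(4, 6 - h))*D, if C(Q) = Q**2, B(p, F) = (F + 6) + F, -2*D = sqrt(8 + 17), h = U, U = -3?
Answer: -1440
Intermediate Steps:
h = -3
D = -5/2 (D = -sqrt(8 + 17)/2 = -sqrt(25)/2 = -1/2*5 = -5/2 ≈ -2.5000)
B(p, F) = 6 + 2*F (B(p, F) = (6 + F) + F = 6 + 2*F)
C(B(4, 6 - h))*D = (6 + 2*(6 - 1*(-3)))**2*(-5/2) = (6 + 2*(6 + 3))**2*(-5/2) = (6 + 2*9)**2*(-5/2) = (6 + 18)**2*(-5/2) = 24**2*(-5/2) = 576*(-5/2) = -1440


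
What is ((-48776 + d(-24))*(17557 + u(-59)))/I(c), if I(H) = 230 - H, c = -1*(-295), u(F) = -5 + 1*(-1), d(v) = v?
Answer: 171297760/13 ≈ 1.3177e+7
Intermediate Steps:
u(F) = -6 (u(F) = -5 - 1 = -6)
c = 295
((-48776 + d(-24))*(17557 + u(-59)))/I(c) = ((-48776 - 24)*(17557 - 6))/(230 - 1*295) = (-48800*17551)/(230 - 295) = -856488800/(-65) = -856488800*(-1/65) = 171297760/13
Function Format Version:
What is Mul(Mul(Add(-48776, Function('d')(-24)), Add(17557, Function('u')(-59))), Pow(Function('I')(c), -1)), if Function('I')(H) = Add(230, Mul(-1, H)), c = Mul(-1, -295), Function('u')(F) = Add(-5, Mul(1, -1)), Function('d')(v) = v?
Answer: Rational(171297760, 13) ≈ 1.3177e+7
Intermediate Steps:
Function('u')(F) = -6 (Function('u')(F) = Add(-5, -1) = -6)
c = 295
Mul(Mul(Add(-48776, Function('d')(-24)), Add(17557, Function('u')(-59))), Pow(Function('I')(c), -1)) = Mul(Mul(Add(-48776, -24), Add(17557, -6)), Pow(Add(230, Mul(-1, 295)), -1)) = Mul(Mul(-48800, 17551), Pow(Add(230, -295), -1)) = Mul(-856488800, Pow(-65, -1)) = Mul(-856488800, Rational(-1, 65)) = Rational(171297760, 13)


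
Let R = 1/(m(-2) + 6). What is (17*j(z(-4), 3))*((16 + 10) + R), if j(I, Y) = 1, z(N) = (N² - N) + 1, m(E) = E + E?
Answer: 901/2 ≈ 450.50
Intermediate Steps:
m(E) = 2*E
z(N) = 1 + N² - N
R = ½ (R = 1/(2*(-2) + 6) = 1/(-4 + 6) = 1/2 = ½ ≈ 0.50000)
(17*j(z(-4), 3))*((16 + 10) + R) = (17*1)*((16 + 10) + ½) = 17*(26 + ½) = 17*(53/2) = 901/2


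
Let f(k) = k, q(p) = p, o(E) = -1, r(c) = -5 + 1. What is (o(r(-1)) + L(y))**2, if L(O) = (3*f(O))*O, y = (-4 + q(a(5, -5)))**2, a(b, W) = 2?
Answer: 2209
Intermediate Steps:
r(c) = -4
y = 4 (y = (-4 + 2)**2 = (-2)**2 = 4)
L(O) = 3*O**2 (L(O) = (3*O)*O = 3*O**2)
(o(r(-1)) + L(y))**2 = (-1 + 3*4**2)**2 = (-1 + 3*16)**2 = (-1 + 48)**2 = 47**2 = 2209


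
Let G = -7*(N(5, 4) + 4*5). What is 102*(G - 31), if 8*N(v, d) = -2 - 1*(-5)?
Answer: -70839/4 ≈ -17710.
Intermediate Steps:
N(v, d) = 3/8 (N(v, d) = (-2 - 1*(-5))/8 = (-2 + 5)/8 = (⅛)*3 = 3/8)
G = -1141/8 (G = -7*(3/8 + 4*5) = -7*(3/8 + 20) = -7*163/8 = -1141/8 ≈ -142.63)
102*(G - 31) = 102*(-1141/8 - 31) = 102*(-1389/8) = -70839/4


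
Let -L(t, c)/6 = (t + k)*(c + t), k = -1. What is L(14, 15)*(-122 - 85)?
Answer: 468234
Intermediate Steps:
L(t, c) = -6*(-1 + t)*(c + t) (L(t, c) = -6*(t - 1)*(c + t) = -6*(-1 + t)*(c + t))
L(14, 15)*(-122 - 85) = (-6*14**2 + 6*15 + 6*14 - 6*15*14)*(-122 - 85) = (-6*196 + 90 + 84 - 1260)*(-207) = (-1176 + 90 + 84 - 1260)*(-207) = -2262*(-207) = 468234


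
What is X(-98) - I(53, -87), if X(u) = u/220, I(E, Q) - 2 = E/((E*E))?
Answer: -14367/5830 ≈ -2.4643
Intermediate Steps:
I(E, Q) = 2 + 1/E (I(E, Q) = 2 + E/((E*E)) = 2 + E/(E²) = 2 + E/E² = 2 + 1/E)
X(u) = u/220 (X(u) = u*(1/220) = u/220)
X(-98) - I(53, -87) = (1/220)*(-98) - (2 + 1/53) = -49/110 - (2 + 1/53) = -49/110 - 1*107/53 = -49/110 - 107/53 = -14367/5830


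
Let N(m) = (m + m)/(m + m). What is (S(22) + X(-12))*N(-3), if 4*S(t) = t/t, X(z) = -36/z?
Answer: 13/4 ≈ 3.2500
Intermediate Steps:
X(z) = -36/z
N(m) = 1 (N(m) = (2*m)/((2*m)) = (2*m)*(1/(2*m)) = 1)
S(t) = ¼ (S(t) = (t/t)/4 = (¼)*1 = ¼)
(S(22) + X(-12))*N(-3) = (¼ - 36/(-12))*1 = (¼ - 36*(-1/12))*1 = (¼ + 3)*1 = (13/4)*1 = 13/4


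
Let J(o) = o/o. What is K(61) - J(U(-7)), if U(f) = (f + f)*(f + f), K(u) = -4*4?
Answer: -17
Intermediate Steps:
K(u) = -16
U(f) = 4*f² (U(f) = (2*f)*(2*f) = 4*f²)
J(o) = 1
K(61) - J(U(-7)) = -16 - 1*1 = -16 - 1 = -17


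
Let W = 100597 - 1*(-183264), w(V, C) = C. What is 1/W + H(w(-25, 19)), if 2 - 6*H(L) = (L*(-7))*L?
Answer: 239294825/567722 ≈ 421.50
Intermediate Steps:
W = 283861 (W = 100597 + 183264 = 283861)
H(L) = ⅓ + 7*L²/6 (H(L) = ⅓ - L*(-7)*L/6 = ⅓ - (-7*L)*L/6 = ⅓ - (-7)*L²/6 = ⅓ + 7*L²/6)
1/W + H(w(-25, 19)) = 1/283861 + (⅓ + (7/6)*19²) = 1/283861 + (⅓ + (7/6)*361) = 1/283861 + (⅓ + 2527/6) = 1/283861 + 843/2 = 239294825/567722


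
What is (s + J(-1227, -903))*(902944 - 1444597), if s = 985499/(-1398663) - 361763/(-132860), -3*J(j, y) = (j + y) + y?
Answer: -693630910094050891/1264124940 ≈ -5.4870e+8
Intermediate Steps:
J(j, y) = -2*y/3 - j/3 (J(j, y) = -((j + y) + y)/3 = -(j + 2*y)/3 = -2*y/3 - j/3)
s = 53578732247/26546623740 (s = 985499*(-1/1398663) - 361763*(-1/132860) = -985499/1398663 + 361763/132860 = 53578732247/26546623740 ≈ 2.0183)
(s + J(-1227, -903))*(902944 - 1444597) = (53578732247/26546623740 + (-⅔*(-903) - ⅓*(-1227)))*(902944 - 1444597) = (53578732247/26546623740 + (602 + 409))*(-541653) = (53578732247/26546623740 + 1011)*(-541653) = (26892215333387/26546623740)*(-541653) = -693630910094050891/1264124940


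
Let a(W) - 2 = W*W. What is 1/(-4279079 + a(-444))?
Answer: -1/4081941 ≈ -2.4498e-7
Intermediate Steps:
a(W) = 2 + W**2 (a(W) = 2 + W*W = 2 + W**2)
1/(-4279079 + a(-444)) = 1/(-4279079 + (2 + (-444)**2)) = 1/(-4279079 + (2 + 197136)) = 1/(-4279079 + 197138) = 1/(-4081941) = -1/4081941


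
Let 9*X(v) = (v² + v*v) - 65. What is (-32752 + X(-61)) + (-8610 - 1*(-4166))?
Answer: -109129/3 ≈ -36376.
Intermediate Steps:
X(v) = -65/9 + 2*v²/9 (X(v) = ((v² + v*v) - 65)/9 = ((v² + v²) - 65)/9 = (2*v² - 65)/9 = (-65 + 2*v²)/9 = -65/9 + 2*v²/9)
(-32752 + X(-61)) + (-8610 - 1*(-4166)) = (-32752 + (-65/9 + (2/9)*(-61)²)) + (-8610 - 1*(-4166)) = (-32752 + (-65/9 + (2/9)*3721)) + (-8610 + 4166) = (-32752 + (-65/9 + 7442/9)) - 4444 = (-32752 + 2459/3) - 4444 = -95797/3 - 4444 = -109129/3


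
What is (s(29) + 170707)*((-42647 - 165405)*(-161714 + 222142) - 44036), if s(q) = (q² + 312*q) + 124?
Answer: -2272049843970240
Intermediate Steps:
s(q) = 124 + q² + 312*q
(s(29) + 170707)*((-42647 - 165405)*(-161714 + 222142) - 44036) = ((124 + 29² + 312*29) + 170707)*((-42647 - 165405)*(-161714 + 222142) - 44036) = ((124 + 841 + 9048) + 170707)*(-208052*60428 - 44036) = (10013 + 170707)*(-12572166256 - 44036) = 180720*(-12572210292) = -2272049843970240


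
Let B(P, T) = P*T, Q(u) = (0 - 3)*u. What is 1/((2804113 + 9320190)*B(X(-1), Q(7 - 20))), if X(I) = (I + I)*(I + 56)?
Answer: -1/52013259870 ≈ -1.9226e-11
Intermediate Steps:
X(I) = 2*I*(56 + I) (X(I) = (2*I)*(56 + I) = 2*I*(56 + I))
Q(u) = -3*u
1/((2804113 + 9320190)*B(X(-1), Q(7 - 20))) = 1/((2804113 + 9320190)*(((2*(-1)*(56 - 1))*(-3*(7 - 20))))) = 1/(12124303*(((2*(-1)*55)*(-3*(-13))))) = 1/(12124303*((-110*39))) = (1/12124303)/(-4290) = (1/12124303)*(-1/4290) = -1/52013259870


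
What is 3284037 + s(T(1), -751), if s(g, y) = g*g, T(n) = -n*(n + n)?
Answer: 3284041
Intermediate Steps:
T(n) = -2*n**2 (T(n) = -n*2*n = -2*n**2)
s(g, y) = g**2
3284037 + s(T(1), -751) = 3284037 + (-2*1**2)**2 = 3284037 + (-2*1)**2 = 3284037 + (-2)**2 = 3284037 + 4 = 3284041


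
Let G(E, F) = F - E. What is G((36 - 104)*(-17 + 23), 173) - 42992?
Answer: -42411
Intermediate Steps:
G((36 - 104)*(-17 + 23), 173) - 42992 = (173 - (36 - 104)*(-17 + 23)) - 42992 = (173 - (-68)*6) - 42992 = (173 - 1*(-408)) - 42992 = (173 + 408) - 42992 = 581 - 42992 = -42411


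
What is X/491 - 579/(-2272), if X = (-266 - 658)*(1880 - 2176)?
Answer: 621685377/1115552 ≈ 557.29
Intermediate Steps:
X = 273504 (X = -924*(-296) = 273504)
X/491 - 579/(-2272) = 273504/491 - 579/(-2272) = 273504*(1/491) - 579*(-1/2272) = 273504/491 + 579/2272 = 621685377/1115552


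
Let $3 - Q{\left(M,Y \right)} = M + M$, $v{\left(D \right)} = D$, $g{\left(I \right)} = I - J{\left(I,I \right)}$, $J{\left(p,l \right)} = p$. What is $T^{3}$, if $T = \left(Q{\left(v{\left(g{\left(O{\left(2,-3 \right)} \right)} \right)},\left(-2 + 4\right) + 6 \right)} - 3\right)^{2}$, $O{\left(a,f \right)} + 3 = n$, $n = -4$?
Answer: $0$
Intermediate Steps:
$O{\left(a,f \right)} = -7$ ($O{\left(a,f \right)} = -3 - 4 = -7$)
$g{\left(I \right)} = 0$ ($g{\left(I \right)} = I - I = 0$)
$Q{\left(M,Y \right)} = 3 - 2 M$ ($Q{\left(M,Y \right)} = 3 - \left(M + M\right) = 3 - 2 M$)
$T = 0$ ($T = \left(\left(3 - 0\right) - 3\right)^{2} = \left(\left(3 + 0\right) - 3\right)^{2} = \left(3 - 3\right)^{2} = 0^{2} = 0$)
$T^{3} = 0^{3} = 0$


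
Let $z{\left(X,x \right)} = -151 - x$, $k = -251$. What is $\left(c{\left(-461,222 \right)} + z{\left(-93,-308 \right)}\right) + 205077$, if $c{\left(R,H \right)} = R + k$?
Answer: $204522$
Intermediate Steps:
$c{\left(R,H \right)} = -251 + R$ ($c{\left(R,H \right)} = R - 251 = -251 + R$)
$\left(c{\left(-461,222 \right)} + z{\left(-93,-308 \right)}\right) + 205077 = \left(\left(-251 - 461\right) - -157\right) + 205077 = \left(-712 + \left(-151 + 308\right)\right) + 205077 = \left(-712 + 157\right) + 205077 = -555 + 205077 = 204522$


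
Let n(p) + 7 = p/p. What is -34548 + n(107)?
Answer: -34554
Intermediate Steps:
n(p) = -6 (n(p) = -7 + p/p = -7 + 1 = -6)
-34548 + n(107) = -34548 - 6 = -34554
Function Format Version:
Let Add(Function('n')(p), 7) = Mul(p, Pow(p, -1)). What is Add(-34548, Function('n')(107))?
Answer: -34554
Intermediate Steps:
Function('n')(p) = -6 (Function('n')(p) = Add(-7, Mul(p, Pow(p, -1))) = Add(-7, 1) = -6)
Add(-34548, Function('n')(107)) = Add(-34548, -6) = -34554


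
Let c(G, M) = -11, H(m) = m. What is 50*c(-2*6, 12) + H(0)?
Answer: -550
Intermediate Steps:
50*c(-2*6, 12) + H(0) = 50*(-11) + 0 = -550 + 0 = -550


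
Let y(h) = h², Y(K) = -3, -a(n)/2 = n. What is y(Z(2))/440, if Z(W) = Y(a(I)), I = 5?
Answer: 9/440 ≈ 0.020455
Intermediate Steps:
a(n) = -2*n
Z(W) = -3
y(Z(2))/440 = (-3)²/440 = 9*(1/440) = 9/440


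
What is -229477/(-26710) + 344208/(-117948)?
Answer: 1489379793/262532590 ≈ 5.6731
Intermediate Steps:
-229477/(-26710) + 344208/(-117948) = -229477*(-1/26710) + 344208*(-1/117948) = 229477/26710 - 28684/9829 = 1489379793/262532590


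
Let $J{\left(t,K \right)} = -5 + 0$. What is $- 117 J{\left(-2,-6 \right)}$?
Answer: $585$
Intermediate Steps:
$J{\left(t,K \right)} = -5$
$- 117 J{\left(-2,-6 \right)} = \left(-117\right) \left(-5\right) = 585$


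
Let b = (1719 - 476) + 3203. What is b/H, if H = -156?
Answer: -57/2 ≈ -28.500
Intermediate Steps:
b = 4446 (b = 1243 + 3203 = 4446)
b/H = 4446/(-156) = 4446*(-1/156) = -57/2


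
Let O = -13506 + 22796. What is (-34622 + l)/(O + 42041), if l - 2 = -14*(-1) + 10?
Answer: -34596/51331 ≈ -0.67398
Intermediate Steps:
O = 9290
l = 26 (l = 2 + (-14*(-1) + 10) = 2 + (14 + 10) = 2 + 24 = 26)
(-34622 + l)/(O + 42041) = (-34622 + 26)/(9290 + 42041) = -34596/51331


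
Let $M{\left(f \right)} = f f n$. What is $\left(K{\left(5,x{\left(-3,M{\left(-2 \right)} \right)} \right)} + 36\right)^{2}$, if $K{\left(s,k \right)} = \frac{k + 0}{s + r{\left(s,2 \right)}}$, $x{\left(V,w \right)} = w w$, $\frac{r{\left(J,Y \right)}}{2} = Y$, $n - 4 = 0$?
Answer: $\frac{336400}{81} \approx 4153.1$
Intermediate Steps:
$n = 4$ ($n = 4 + 0 = 4$)
$M{\left(f \right)} = 4 f^{2}$ ($M{\left(f \right)} = f f 4 = f^{2} \cdot 4 = 4 f^{2}$)
$r{\left(J,Y \right)} = 2 Y$
$x{\left(V,w \right)} = w^{2}$
$K{\left(s,k \right)} = \frac{k}{4 + s}$ ($K{\left(s,k \right)} = \frac{k + 0}{s + 2 \cdot 2} = \frac{k}{s + 4} = \frac{k}{4 + s}$)
$\left(K{\left(5,x{\left(-3,M{\left(-2 \right)} \right)} \right)} + 36\right)^{2} = \left(\frac{\left(4 \left(-2\right)^{2}\right)^{2}}{4 + 5} + 36\right)^{2} = \left(\frac{\left(4 \cdot 4\right)^{2}}{9} + 36\right)^{2} = \left(16^{2} \cdot \frac{1}{9} + 36\right)^{2} = \left(256 \cdot \frac{1}{9} + 36\right)^{2} = \left(\frac{256}{9} + 36\right)^{2} = \left(\frac{580}{9}\right)^{2} = \frac{336400}{81}$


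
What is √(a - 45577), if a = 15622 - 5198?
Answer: I*√35153 ≈ 187.49*I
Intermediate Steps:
a = 10424
√(a - 45577) = √(10424 - 45577) = √(-35153) = I*√35153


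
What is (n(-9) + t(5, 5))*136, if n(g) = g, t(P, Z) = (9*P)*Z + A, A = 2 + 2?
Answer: 29920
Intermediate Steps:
A = 4
t(P, Z) = 4 + 9*P*Z (t(P, Z) = (9*P)*Z + 4 = 9*P*Z + 4 = 4 + 9*P*Z)
(n(-9) + t(5, 5))*136 = (-9 + (4 + 9*5*5))*136 = (-9 + (4 + 225))*136 = (-9 + 229)*136 = 220*136 = 29920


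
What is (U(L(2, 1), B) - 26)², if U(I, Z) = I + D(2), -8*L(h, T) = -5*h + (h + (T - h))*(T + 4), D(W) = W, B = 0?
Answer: 34969/64 ≈ 546.39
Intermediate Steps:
L(h, T) = 5*h/8 - T*(4 + T)/8 (L(h, T) = -(-5*h + (h + (T - h))*(T + 4))/8 = -(-5*h + T*(4 + T))/8 = 5*h/8 - T*(4 + T)/8)
U(I, Z) = 2 + I (U(I, Z) = I + 2 = 2 + I)
(U(L(2, 1), B) - 26)² = ((2 + (-½*1 - ⅛*1² + (5/8)*2)) - 26)² = ((2 + (-½ - ⅛*1 + 5/4)) - 26)² = ((2 + (-½ - ⅛ + 5/4)) - 26)² = ((2 + 5/8) - 26)² = (21/8 - 26)² = (-187/8)² = 34969/64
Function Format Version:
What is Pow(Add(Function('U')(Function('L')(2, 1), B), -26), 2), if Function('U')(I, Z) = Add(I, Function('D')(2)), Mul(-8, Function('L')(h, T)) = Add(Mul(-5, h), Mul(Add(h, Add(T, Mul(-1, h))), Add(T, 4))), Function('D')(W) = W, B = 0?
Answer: Rational(34969, 64) ≈ 546.39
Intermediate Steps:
Function('L')(h, T) = Add(Mul(Rational(5, 8), h), Mul(Rational(-1, 8), T, Add(4, T))) (Function('L')(h, T) = Mul(Rational(-1, 8), Add(Mul(-5, h), Mul(Add(h, Add(T, Mul(-1, h))), Add(T, 4)))) = Mul(Rational(-1, 8), Add(Mul(-5, h), Mul(T, Add(4, T)))) = Add(Mul(Rational(5, 8), h), Mul(Rational(-1, 8), T, Add(4, T))))
Function('U')(I, Z) = Add(2, I) (Function('U')(I, Z) = Add(I, 2) = Add(2, I))
Pow(Add(Function('U')(Function('L')(2, 1), B), -26), 2) = Pow(Add(Add(2, Add(Mul(Rational(-1, 2), 1), Mul(Rational(-1, 8), Pow(1, 2)), Mul(Rational(5, 8), 2))), -26), 2) = Pow(Add(Add(2, Add(Rational(-1, 2), Mul(Rational(-1, 8), 1), Rational(5, 4))), -26), 2) = Pow(Add(Add(2, Add(Rational(-1, 2), Rational(-1, 8), Rational(5, 4))), -26), 2) = Pow(Add(Add(2, Rational(5, 8)), -26), 2) = Pow(Add(Rational(21, 8), -26), 2) = Pow(Rational(-187, 8), 2) = Rational(34969, 64)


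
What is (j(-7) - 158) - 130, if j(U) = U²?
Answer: -239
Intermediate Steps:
(j(-7) - 158) - 130 = ((-7)² - 158) - 130 = (49 - 158) - 130 = -109 - 130 = -239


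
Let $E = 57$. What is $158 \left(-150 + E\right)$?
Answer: $-14694$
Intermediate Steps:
$158 \left(-150 + E\right) = 158 \left(-150 + 57\right) = 158 \left(-93\right) = -14694$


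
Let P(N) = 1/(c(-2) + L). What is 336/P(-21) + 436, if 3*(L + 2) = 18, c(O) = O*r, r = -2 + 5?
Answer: -236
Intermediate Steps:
r = 3
c(O) = 3*O (c(O) = O*3 = 3*O)
L = 4 (L = -2 + (⅓)*18 = -2 + 6 = 4)
P(N) = -½ (P(N) = 1/(3*(-2) + 4) = 1/(-6 + 4) = 1/(-2) = -½)
336/P(-21) + 436 = 336/(-½) + 436 = 336*(-2) + 436 = -672 + 436 = -236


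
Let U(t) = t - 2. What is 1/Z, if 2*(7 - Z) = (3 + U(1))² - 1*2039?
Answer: 2/2049 ≈ 0.00097609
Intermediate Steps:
U(t) = -2 + t
Z = 2049/2 (Z = 7 - ((3 + (-2 + 1))² - 1*2039)/2 = 7 - ((3 - 1)² - 2039)/2 = 7 - (2² - 2039)/2 = 7 - (4 - 2039)/2 = 7 - ½*(-2035) = 7 + 2035/2 = 2049/2 ≈ 1024.5)
1/Z = 1/(2049/2) = 2/2049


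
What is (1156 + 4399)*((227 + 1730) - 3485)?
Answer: -8488040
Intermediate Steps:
(1156 + 4399)*((227 + 1730) - 3485) = 5555*(1957 - 3485) = 5555*(-1528) = -8488040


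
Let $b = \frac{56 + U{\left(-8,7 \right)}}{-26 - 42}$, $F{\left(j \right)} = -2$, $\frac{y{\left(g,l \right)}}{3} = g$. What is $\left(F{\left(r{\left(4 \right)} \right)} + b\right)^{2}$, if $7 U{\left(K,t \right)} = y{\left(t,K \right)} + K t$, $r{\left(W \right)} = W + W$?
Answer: $\frac{121}{16} \approx 7.5625$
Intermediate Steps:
$y{\left(g,l \right)} = 3 g$
$r{\left(W \right)} = 2 W$
$U{\left(K,t \right)} = \frac{3 t}{7} + \frac{K t}{7}$ ($U{\left(K,t \right)} = \frac{3 t + K t}{7} = \frac{3 t}{7} + \frac{K t}{7}$)
$b = - \frac{3}{4}$ ($b = \frac{56 + \frac{1}{7} \cdot 7 \left(3 - 8\right)}{-26 - 42} = \frac{56 + \frac{1}{7} \cdot 7 \left(-5\right)}{-68} = \left(56 - 5\right) \left(- \frac{1}{68}\right) = 51 \left(- \frac{1}{68}\right) = - \frac{3}{4} \approx -0.75$)
$\left(F{\left(r{\left(4 \right)} \right)} + b\right)^{2} = \left(-2 - \frac{3}{4}\right)^{2} = \left(- \frac{11}{4}\right)^{2} = \frac{121}{16}$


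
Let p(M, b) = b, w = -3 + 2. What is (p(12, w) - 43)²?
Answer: 1936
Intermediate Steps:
w = -1
(p(12, w) - 43)² = (-1 - 43)² = (-44)² = 1936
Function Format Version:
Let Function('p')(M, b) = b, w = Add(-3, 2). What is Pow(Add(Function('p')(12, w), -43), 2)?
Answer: 1936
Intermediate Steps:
w = -1
Pow(Add(Function('p')(12, w), -43), 2) = Pow(Add(-1, -43), 2) = Pow(-44, 2) = 1936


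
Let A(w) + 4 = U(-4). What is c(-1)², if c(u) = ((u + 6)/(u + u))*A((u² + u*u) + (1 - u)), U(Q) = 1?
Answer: 225/4 ≈ 56.250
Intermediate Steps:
A(w) = -3 (A(w) = -4 + 1 = -3)
c(u) = -3*(6 + u)/(2*u) (c(u) = ((u + 6)/(u + u))*(-3) = ((6 + u)/((2*u)))*(-3) = ((6 + u)*(1/(2*u)))*(-3) = ((6 + u)/(2*u))*(-3) = -3*(6 + u)/(2*u))
c(-1)² = (-3/2 - 9/(-1))² = (-3/2 - 9*(-1))² = (-3/2 + 9)² = (15/2)² = 225/4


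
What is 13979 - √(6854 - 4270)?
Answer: 13979 - 2*√646 ≈ 13928.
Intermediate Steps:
13979 - √(6854 - 4270) = 13979 - √2584 = 13979 - 2*√646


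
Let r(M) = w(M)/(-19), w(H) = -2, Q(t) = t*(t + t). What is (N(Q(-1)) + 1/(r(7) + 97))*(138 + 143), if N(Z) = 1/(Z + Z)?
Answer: 539801/7380 ≈ 73.144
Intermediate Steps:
Q(t) = 2*t² (Q(t) = t*(2*t) = 2*t²)
r(M) = 2/19 (r(M) = -2/(-19) = -2*(-1/19) = 2/19)
N(Z) = 1/(2*Z)
(N(Q(-1)) + 1/(r(7) + 97))*(138 + 143) = (1/(2*((2*(-1)²))) + 1/(2/19 + 97))*(138 + 143) = (1/(2*((2*1))) + 1/(1845/19))*281 = ((½)/2 + 19/1845)*281 = ((½)*(½) + 19/1845)*281 = (¼ + 19/1845)*281 = (1921/7380)*281 = 539801/7380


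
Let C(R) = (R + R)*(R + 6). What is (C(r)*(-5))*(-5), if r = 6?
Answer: 3600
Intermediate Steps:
C(R) = 2*R*(6 + R) (C(R) = (2*R)*(6 + R) = 2*R*(6 + R))
(C(r)*(-5))*(-5) = ((2*6*(6 + 6))*(-5))*(-5) = ((2*6*12)*(-5))*(-5) = (144*(-5))*(-5) = -720*(-5) = 3600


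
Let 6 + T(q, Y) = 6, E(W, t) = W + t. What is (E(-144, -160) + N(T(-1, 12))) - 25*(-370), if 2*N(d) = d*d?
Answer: 8946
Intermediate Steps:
T(q, Y) = 0 (T(q, Y) = -6 + 6 = 0)
N(d) = d²/2 (N(d) = (d*d)/2 = d²/2)
(E(-144, -160) + N(T(-1, 12))) - 25*(-370) = ((-144 - 160) + (½)*0²) - 25*(-370) = (-304 + (½)*0) + 9250 = (-304 + 0) + 9250 = -304 + 9250 = 8946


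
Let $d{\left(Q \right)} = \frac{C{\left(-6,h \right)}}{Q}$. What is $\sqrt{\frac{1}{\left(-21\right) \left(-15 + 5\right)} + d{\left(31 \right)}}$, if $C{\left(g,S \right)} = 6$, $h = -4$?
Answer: $\frac{\sqrt{8404410}}{6510} \approx 0.44532$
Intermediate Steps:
$d{\left(Q \right)} = \frac{6}{Q}$
$\sqrt{\frac{1}{\left(-21\right) \left(-15 + 5\right)} + d{\left(31 \right)}} = \sqrt{\frac{1}{\left(-21\right) \left(-15 + 5\right)} + \frac{6}{31}} = \sqrt{\frac{1}{\left(-21\right) \left(-10\right)} + 6 \cdot \frac{1}{31}} = \sqrt{\frac{1}{210} + \frac{6}{31}} = \sqrt{\frac{1291}{6510}} = \frac{\sqrt{8404410}}{6510}$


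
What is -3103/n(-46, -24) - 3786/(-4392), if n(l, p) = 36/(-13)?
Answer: 615643/549 ≈ 1121.4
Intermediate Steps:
n(l, p) = -36/13 (n(l, p) = 36*(-1/13) = -36/13)
-3103/n(-46, -24) - 3786/(-4392) = -3103/(-36/13) - 3786/(-4392) = -3103*(-13/36) - 3786*(-1/4392) = 40339/36 + 631/732 = 615643/549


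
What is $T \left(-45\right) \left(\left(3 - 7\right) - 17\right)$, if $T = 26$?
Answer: $24570$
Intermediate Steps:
$T \left(-45\right) \left(\left(3 - 7\right) - 17\right) = 26 \left(-45\right) \left(\left(3 - 7\right) - 17\right) = - 1170 \left(-4 - 17\right) = \left(-1170\right) \left(-21\right) = 24570$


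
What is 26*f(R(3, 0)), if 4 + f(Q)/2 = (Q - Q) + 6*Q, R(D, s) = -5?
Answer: -1768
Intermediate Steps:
f(Q) = -8 + 12*Q (f(Q) = -8 + 2*((Q - Q) + 6*Q) = -8 + 2*(0 + 6*Q) = -8 + 2*(6*Q) = -8 + 12*Q)
26*f(R(3, 0)) = 26*(-8 + 12*(-5)) = 26*(-8 - 60) = 26*(-68) = -1768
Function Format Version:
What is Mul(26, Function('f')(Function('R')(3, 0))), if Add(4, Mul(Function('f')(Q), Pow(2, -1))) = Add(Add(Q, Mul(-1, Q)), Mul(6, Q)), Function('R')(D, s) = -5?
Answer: -1768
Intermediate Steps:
Function('f')(Q) = Add(-8, Mul(12, Q)) (Function('f')(Q) = Add(-8, Mul(2, Add(Add(Q, Mul(-1, Q)), Mul(6, Q)))) = Add(-8, Mul(2, Add(0, Mul(6, Q)))) = Add(-8, Mul(2, Mul(6, Q))) = Add(-8, Mul(12, Q)))
Mul(26, Function('f')(Function('R')(3, 0))) = Mul(26, Add(-8, Mul(12, -5))) = Mul(26, Add(-8, -60)) = Mul(26, -68) = -1768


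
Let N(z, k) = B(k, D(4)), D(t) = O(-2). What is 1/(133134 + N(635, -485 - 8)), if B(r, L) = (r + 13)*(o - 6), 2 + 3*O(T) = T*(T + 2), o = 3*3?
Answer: 1/131694 ≈ 7.5934e-6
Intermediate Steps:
o = 9
O(T) = -2/3 + T*(2 + T)/3 (O(T) = -2/3 + (T*(T + 2))/3 = -2/3 + (T*(2 + T))/3 = -2/3 + T*(2 + T)/3)
D(t) = -2/3 (D(t) = -2/3 + (1/3)*(-2)**2 + (2/3)*(-2) = -2/3 + (1/3)*4 - 4/3 = -2/3 + 4/3 - 4/3 = -2/3)
B(r, L) = 39 + 3*r (B(r, L) = (r + 13)*(9 - 6) = (13 + r)*3 = 39 + 3*r)
N(z, k) = 39 + 3*k
1/(133134 + N(635, -485 - 8)) = 1/(133134 + (39 + 3*(-485 - 8))) = 1/(133134 + (39 + 3*(-493))) = 1/(133134 + (39 - 1479)) = 1/(133134 - 1440) = 1/131694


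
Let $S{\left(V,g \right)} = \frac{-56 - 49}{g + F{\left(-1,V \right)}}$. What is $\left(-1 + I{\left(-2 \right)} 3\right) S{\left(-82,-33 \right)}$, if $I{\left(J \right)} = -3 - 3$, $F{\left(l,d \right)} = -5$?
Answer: $- \frac{105}{2} \approx -52.5$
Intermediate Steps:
$I{\left(J \right)} = -6$ ($I{\left(J \right)} = -3 - 3 = -6$)
$S{\left(V,g \right)} = - \frac{105}{-5 + g}$ ($S{\left(V,g \right)} = \frac{-56 - 49}{g - 5} = - \frac{105}{-5 + g}$)
$\left(-1 + I{\left(-2 \right)} 3\right) S{\left(-82,-33 \right)} = \left(-1 - 18\right) \left(- \frac{105}{-5 - 33}\right) = \left(-1 - 18\right) \left(- \frac{105}{-38}\right) = - 19 \left(\left(-105\right) \left(- \frac{1}{38}\right)\right) = \left(-19\right) \frac{105}{38} = - \frac{105}{2}$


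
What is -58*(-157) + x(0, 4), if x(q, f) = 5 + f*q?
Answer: 9111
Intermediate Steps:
-58*(-157) + x(0, 4) = -58*(-157) + (5 + 4*0) = 9106 + (5 + 0) = 9106 + 5 = 9111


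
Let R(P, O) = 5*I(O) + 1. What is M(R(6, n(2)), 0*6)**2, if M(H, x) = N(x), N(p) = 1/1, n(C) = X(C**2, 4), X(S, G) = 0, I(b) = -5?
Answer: 1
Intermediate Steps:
n(C) = 0
R(P, O) = -24 (R(P, O) = 5*(-5) + 1 = -25 + 1 = -24)
N(p) = 1
M(H, x) = 1
M(R(6, n(2)), 0*6)**2 = 1**2 = 1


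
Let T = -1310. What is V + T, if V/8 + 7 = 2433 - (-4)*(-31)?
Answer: 17106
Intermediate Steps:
V = 18416 (V = -56 + 8*(2433 - (-4)*(-31)) = -56 + 8*(2433 - 1*124) = -56 + 8*(2433 - 124) = -56 + 8*2309 = -56 + 18472 = 18416)
V + T = 18416 - 1310 = 17106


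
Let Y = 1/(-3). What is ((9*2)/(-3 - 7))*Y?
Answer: ⅗ ≈ 0.60000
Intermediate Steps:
Y = -⅓ ≈ -0.33333
((9*2)/(-3 - 7))*Y = ((9*2)/(-3 - 7))*(-⅓) = (18/(-10))*(-⅓) = (18*(-⅒))*(-⅓) = -9/5*(-⅓) = ⅗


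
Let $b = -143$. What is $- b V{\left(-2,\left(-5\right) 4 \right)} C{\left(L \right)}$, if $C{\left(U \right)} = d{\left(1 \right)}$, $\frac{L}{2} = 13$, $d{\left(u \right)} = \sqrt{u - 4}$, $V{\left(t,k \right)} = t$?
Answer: $- 286 i \sqrt{3} \approx - 495.37 i$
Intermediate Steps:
$d{\left(u \right)} = \sqrt{-4 + u}$
$L = 26$ ($L = 2 \cdot 13 = 26$)
$C{\left(U \right)} = i \sqrt{3}$ ($C{\left(U \right)} = \sqrt{-4 + 1} = \sqrt{-3} = i \sqrt{3}$)
$- b V{\left(-2,\left(-5\right) 4 \right)} C{\left(L \right)} = \left(-1\right) \left(-143\right) \left(-2\right) i \sqrt{3} = 143 \left(-2\right) i \sqrt{3} = - 286 i \sqrt{3}$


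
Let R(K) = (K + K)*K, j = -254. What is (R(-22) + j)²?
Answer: 509796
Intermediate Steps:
R(K) = 2*K² (R(K) = (2*K)*K = 2*K²)
(R(-22) + j)² = (2*(-22)² - 254)² = (2*484 - 254)² = (968 - 254)² = 714² = 509796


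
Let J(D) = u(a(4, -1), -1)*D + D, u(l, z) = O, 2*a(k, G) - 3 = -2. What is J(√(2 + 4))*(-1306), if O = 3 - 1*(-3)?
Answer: -9142*√6 ≈ -22393.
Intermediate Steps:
a(k, G) = ½ (a(k, G) = 3/2 + (½)*(-2) = 3/2 - 1 = ½)
O = 6 (O = 3 + 3 = 6)
u(l, z) = 6
J(D) = 7*D (J(D) = 6*D + D = 7*D)
J(√(2 + 4))*(-1306) = (7*√(2 + 4))*(-1306) = (7*√6)*(-1306) = -9142*√6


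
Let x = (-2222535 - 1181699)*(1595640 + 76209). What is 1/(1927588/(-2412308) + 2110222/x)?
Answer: -1716165727973332641/1371326546293436248 ≈ -1.2515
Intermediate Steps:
x = -5691365208666 (x = -3404234*1671849 = -5691365208666)
1/(1927588/(-2412308) + 2110222/x) = 1/(1927588/(-2412308) + 2110222/(-5691365208666)) = 1/(1927588*(-1/2412308) + 2110222*(-1/5691365208666)) = 1/(-481897/603077 - 1055111/2845682604333) = 1/(-1371326546293436248/1716165727973332641) = -1716165727973332641/1371326546293436248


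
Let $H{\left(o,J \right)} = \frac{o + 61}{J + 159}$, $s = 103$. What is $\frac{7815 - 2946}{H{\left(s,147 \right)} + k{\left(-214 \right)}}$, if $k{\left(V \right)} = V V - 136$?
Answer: $\frac{744957}{6986062} \approx 0.10663$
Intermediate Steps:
$H{\left(o,J \right)} = \frac{61 + o}{159 + J}$
$k{\left(V \right)} = -136 + V^{2}$ ($k{\left(V \right)} = V^{2} - 136 = -136 + V^{2}$)
$\frac{7815 - 2946}{H{\left(s,147 \right)} + k{\left(-214 \right)}} = \frac{7815 - 2946}{\frac{61 + 103}{159 + 147} - \left(136 - \left(-214\right)^{2}\right)} = \frac{4869}{\frac{1}{306} \cdot 164 + \left(-136 + 45796\right)} = \frac{4869}{\frac{1}{306} \cdot 164 + 45660} = \frac{4869}{\frac{82}{153} + 45660} = \frac{4869}{\frac{6986062}{153}} = 4869 \cdot \frac{153}{6986062} = \frac{744957}{6986062}$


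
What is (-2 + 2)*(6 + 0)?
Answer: 0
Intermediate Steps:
(-2 + 2)*(6 + 0) = 0*6 = 0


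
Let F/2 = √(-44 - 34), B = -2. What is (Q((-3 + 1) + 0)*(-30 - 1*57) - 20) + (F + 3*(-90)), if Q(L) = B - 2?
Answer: 58 + 2*I*√78 ≈ 58.0 + 17.664*I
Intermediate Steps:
F = 2*I*√78 (F = 2*√(-44 - 34) = 2*√(-78) = 2*(I*√78) = 2*I*√78 ≈ 17.664*I)
Q(L) = -4 (Q(L) = -2 - 2 = -4)
(Q((-3 + 1) + 0)*(-30 - 1*57) - 20) + (F + 3*(-90)) = (-4*(-30 - 1*57) - 20) + (2*I*√78 + 3*(-90)) = (-4*(-30 - 57) - 20) + (2*I*√78 - 270) = (-4*(-87) - 20) + (-270 + 2*I*√78) = (348 - 20) + (-270 + 2*I*√78) = 328 + (-270 + 2*I*√78) = 58 + 2*I*√78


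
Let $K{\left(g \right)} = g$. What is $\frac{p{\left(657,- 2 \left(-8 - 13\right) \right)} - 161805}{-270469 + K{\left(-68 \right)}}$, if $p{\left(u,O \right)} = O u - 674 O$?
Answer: $\frac{54173}{90179} \approx 0.60073$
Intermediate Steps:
$p{\left(u,O \right)} = - 674 O + O u$
$\frac{p{\left(657,- 2 \left(-8 - 13\right) \right)} - 161805}{-270469 + K{\left(-68 \right)}} = \frac{- 2 \left(-8 - 13\right) \left(-674 + 657\right) - 161805}{-270469 - 68} = \frac{\left(-2\right) \left(-21\right) \left(-17\right) - 161805}{-270537} = \left(42 \left(-17\right) - 161805\right) \left(- \frac{1}{270537}\right) = \left(-714 - 161805\right) \left(- \frac{1}{270537}\right) = \left(-162519\right) \left(- \frac{1}{270537}\right) = \frac{54173}{90179}$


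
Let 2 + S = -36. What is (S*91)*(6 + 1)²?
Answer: -169442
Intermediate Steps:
S = -38 (S = -2 - 36 = -38)
(S*91)*(6 + 1)² = (-38*91)*(6 + 1)² = -3458*7² = -3458*49 = -169442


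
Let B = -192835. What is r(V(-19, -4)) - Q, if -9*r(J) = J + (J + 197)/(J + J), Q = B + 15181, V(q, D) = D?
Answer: 1421257/8 ≈ 1.7766e+5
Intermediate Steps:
Q = -177654 (Q = -192835 + 15181 = -177654)
r(J) = -J/9 - (197 + J)/(18*J) (r(J) = -(J + (J + 197)/(J + J))/9 = -(J + (197 + J)/((2*J)))/9 = -(J + (197 + J)*(1/(2*J)))/9 = -(J + (197 + J)/(2*J))/9 = -J/9 - (197 + J)/(18*J))
r(V(-19, -4)) - Q = (1/18)*(-197 - 1*(-4)*(1 + 2*(-4)))/(-4) - 1*(-177654) = (1/18)*(-¼)*(-197 - 1*(-4)*(1 - 8)) + 177654 = (1/18)*(-¼)*(-197 - 1*(-4)*(-7)) + 177654 = (1/18)*(-¼)*(-197 - 28) + 177654 = (1/18)*(-¼)*(-225) + 177654 = 25/8 + 177654 = 1421257/8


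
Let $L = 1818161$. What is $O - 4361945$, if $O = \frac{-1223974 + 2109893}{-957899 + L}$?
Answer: $- \frac{3752414643671}{860262} \approx -4.3619 \cdot 10^{6}$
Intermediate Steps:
$O = \frac{885919}{860262}$ ($O = \frac{-1223974 + 2109893}{-957899 + 1818161} = \frac{885919}{860262} \approx 1.0298$)
$O - 4361945 = \frac{885919}{860262} - 4361945 = - \frac{3752414643671}{860262}$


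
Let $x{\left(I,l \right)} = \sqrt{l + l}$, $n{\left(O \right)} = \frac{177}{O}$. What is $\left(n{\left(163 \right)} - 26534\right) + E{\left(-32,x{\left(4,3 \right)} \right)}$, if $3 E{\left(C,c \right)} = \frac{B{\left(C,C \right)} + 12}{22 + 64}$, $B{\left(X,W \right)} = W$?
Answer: $- \frac{557909215}{21027} \approx -26533.0$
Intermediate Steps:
$x{\left(I,l \right)} = \sqrt{2} \sqrt{l}$ ($x{\left(I,l \right)} = \sqrt{2 l} = \sqrt{2} \sqrt{l}$)
$E{\left(C,c \right)} = \frac{2}{43} + \frac{C}{258}$ ($E{\left(C,c \right)} = \frac{\left(C + 12\right) \frac{1}{22 + 64}}{3} = \frac{\left(12 + C\right) \frac{1}{86}}{3} = \frac{\frac{6}{43} + \frac{C}{86}}{3} = \frac{2}{43} + \frac{C}{258}$)
$\left(n{\left(163 \right)} - 26534\right) + E{\left(-32,x{\left(4,3 \right)} \right)} = \left(\frac{177}{163} - 26534\right) + \left(\frac{2}{43} + \frac{1}{258} \left(-32\right)\right) = \left(177 \cdot \frac{1}{163} - 26534\right) + \left(\frac{2}{43} - \frac{16}{129}\right) = \left(\frac{177}{163} - 26534\right) - \frac{10}{129} = - \frac{4324865}{163} - \frac{10}{129} = - \frac{557909215}{21027}$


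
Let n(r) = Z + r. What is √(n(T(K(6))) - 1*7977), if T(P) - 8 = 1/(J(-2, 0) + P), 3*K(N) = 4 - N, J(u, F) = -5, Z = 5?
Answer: I*√2301647/17 ≈ 89.242*I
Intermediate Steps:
K(N) = 4/3 - N/3 (K(N) = (4 - N)/3 = 4/3 - N/3)
T(P) = 8 + 1/(-5 + P)
n(r) = 5 + r
√(n(T(K(6))) - 1*7977) = √((5 + (-39 + 8*(4/3 - ⅓*6))/(-5 + (4/3 - ⅓*6))) - 1*7977) = √((5 + (-39 + 8*(4/3 - 2))/(-5 + (4/3 - 2))) - 7977) = √((5 + (-39 + 8*(-⅔))/(-5 - ⅔)) - 7977) = √((5 + (-39 - 16/3)/(-17/3)) - 7977) = √((5 - 3/17*(-133/3)) - 7977) = √((5 + 133/17) - 7977) = √(218/17 - 7977) = √(-135391/17) = I*√2301647/17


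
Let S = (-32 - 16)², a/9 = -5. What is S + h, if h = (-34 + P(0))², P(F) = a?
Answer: 8545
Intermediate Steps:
a = -45 (a = 9*(-5) = -45)
P(F) = -45
h = 6241 (h = (-34 - 45)² = (-79)² = 6241)
S = 2304 (S = (-48)² = 2304)
S + h = 2304 + 6241 = 8545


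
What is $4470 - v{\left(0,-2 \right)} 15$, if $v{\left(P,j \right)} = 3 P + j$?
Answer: $4500$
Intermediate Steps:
$v{\left(P,j \right)} = j + 3 P$
$4470 - v{\left(0,-2 \right)} 15 = 4470 - \left(-2 + 3 \cdot 0\right) 15 = 4470 - \left(-2 + 0\right) 15 = 4470 - \left(-2\right) 15 = 4470 - -30 = 4470 + 30 = 4500$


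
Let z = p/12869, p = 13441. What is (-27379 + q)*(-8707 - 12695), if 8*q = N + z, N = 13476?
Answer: 28307213222823/51476 ≈ 5.4991e+8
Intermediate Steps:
z = 13441/12869 ≈ 1.0444
q = 173436085/102952 (q = (13476 + 13441/12869)/8 = (⅛)*(173436085/12869) = 173436085/102952 ≈ 1684.6)
(-27379 + q)*(-8707 - 12695) = (-27379 + 173436085/102952)*(-8707 - 12695) = -2645286723/102952*(-21402) = 28307213222823/51476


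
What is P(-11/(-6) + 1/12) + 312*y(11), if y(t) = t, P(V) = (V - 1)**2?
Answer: 494329/144 ≈ 3432.8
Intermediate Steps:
P(V) = (-1 + V)**2
P(-11/(-6) + 1/12) + 312*y(11) = (-1 + (-11/(-6) + 1/12))**2 + 312*11 = (-1 + (-11*(-1/6) + 1*(1/12)))**2 + 3432 = (-1 + (11/6 + 1/12))**2 + 3432 = (-1 + 23/12)**2 + 3432 = (11/12)**2 + 3432 = 121/144 + 3432 = 494329/144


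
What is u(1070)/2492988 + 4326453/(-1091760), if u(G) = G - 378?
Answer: -898753326137/226812048240 ≈ -3.9625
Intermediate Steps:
u(G) = -378 + G
u(1070)/2492988 + 4326453/(-1091760) = (-378 + 1070)/2492988 + 4326453/(-1091760) = 692*(1/2492988) + 4326453*(-1/1091760) = 173/623247 - 1442151/363920 = -898753326137/226812048240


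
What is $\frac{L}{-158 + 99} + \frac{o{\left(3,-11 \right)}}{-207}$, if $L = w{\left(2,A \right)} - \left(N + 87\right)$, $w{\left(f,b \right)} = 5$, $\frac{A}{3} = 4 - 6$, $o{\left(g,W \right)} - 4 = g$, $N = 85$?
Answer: $\frac{34156}{12213} \approx 2.7967$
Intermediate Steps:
$o{\left(g,W \right)} = 4 + g$
$A = -6$ ($A = 3 \left(4 - 6\right) = 3 \left(-2\right) = -6$)
$L = -167$ ($L = 5 - \left(85 + 87\right) = 5 - 172 = -167$)
$\frac{L}{-158 + 99} + \frac{o{\left(3,-11 \right)}}{-207} = - \frac{167}{-158 + 99} + \frac{4 + 3}{-207} = - \frac{167}{-59} + 7 \left(- \frac{1}{207}\right) = \left(-167\right) \left(- \frac{1}{59}\right) - \frac{7}{207} = \frac{167}{59} - \frac{7}{207} = \frac{34156}{12213}$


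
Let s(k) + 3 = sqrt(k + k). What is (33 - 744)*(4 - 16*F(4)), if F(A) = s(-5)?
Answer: -36972 + 11376*I*sqrt(10) ≈ -36972.0 + 35974.0*I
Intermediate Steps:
s(k) = -3 + sqrt(2)*sqrt(k) (s(k) = -3 + sqrt(k + k) = -3 + sqrt(2*k) = -3 + sqrt(2)*sqrt(k))
F(A) = -3 + I*sqrt(10) (F(A) = -3 + sqrt(2)*sqrt(-5) = -3 + sqrt(2)*(I*sqrt(5)) = -3 + I*sqrt(10))
(33 - 744)*(4 - 16*F(4)) = (33 - 744)*(4 - 16*(-3 + I*sqrt(10))) = -711*(4 + (48 - 16*I*sqrt(10))) = -711*(52 - 16*I*sqrt(10)) = -36972 + 11376*I*sqrt(10)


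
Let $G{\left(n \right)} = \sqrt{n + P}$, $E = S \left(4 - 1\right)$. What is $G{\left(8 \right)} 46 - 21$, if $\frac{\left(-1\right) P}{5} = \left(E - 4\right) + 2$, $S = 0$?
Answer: $-21 + 138 \sqrt{2} \approx 174.16$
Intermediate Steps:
$E = 0$ ($E = 0 \left(4 - 1\right) = 0 \cdot 3 = 0$)
$P = 10$ ($P = - 5 \left(\left(0 - 4\right) + 2\right) = - 5 \left(-4 + 2\right) = \left(-5\right) \left(-2\right) = 10$)
$G{\left(n \right)} = \sqrt{10 + n}$ ($G{\left(n \right)} = \sqrt{n + 10} = \sqrt{10 + n}$)
$G{\left(8 \right)} 46 - 21 = \sqrt{10 + 8} \cdot 46 - 21 = \sqrt{18} \cdot 46 - 21 = 3 \sqrt{2} \cdot 46 - 21 = 138 \sqrt{2} - 21 = -21 + 138 \sqrt{2}$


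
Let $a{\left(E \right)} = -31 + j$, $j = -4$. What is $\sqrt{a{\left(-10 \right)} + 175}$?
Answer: $2 \sqrt{35} \approx 11.832$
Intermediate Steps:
$a{\left(E \right)} = -35$ ($a{\left(E \right)} = -31 - 4 = -35$)
$\sqrt{a{\left(-10 \right)} + 175} = \sqrt{-35 + 175} = \sqrt{140} = 2 \sqrt{35}$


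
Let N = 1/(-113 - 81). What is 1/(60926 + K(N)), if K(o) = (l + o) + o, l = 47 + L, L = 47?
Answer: 97/5918939 ≈ 1.6388e-5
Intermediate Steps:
l = 94 (l = 47 + 47 = 94)
N = -1/194 (N = 1/(-194) = -1/194 ≈ -0.0051546)
K(o) = 94 + 2*o (K(o) = (94 + o) + o = 94 + 2*o)
1/(60926 + K(N)) = 1/(60926 + (94 + 2*(-1/194))) = 1/(60926 + (94 - 1/97)) = 1/(60926 + 9117/97) = 1/(5918939/97) = 97/5918939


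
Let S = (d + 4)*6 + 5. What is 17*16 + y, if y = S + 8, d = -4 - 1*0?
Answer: 285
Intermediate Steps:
d = -4 (d = -4 + 0 = -4)
S = 5 (S = (-4 + 4)*6 + 5 = 0*6 + 5 = 0 + 5 = 5)
y = 13 (y = 5 + 8 = 13)
17*16 + y = 17*16 + 13 = 272 + 13 = 285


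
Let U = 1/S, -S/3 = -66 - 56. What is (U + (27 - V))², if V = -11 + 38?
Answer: 1/133956 ≈ 7.4651e-6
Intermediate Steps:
S = 366 (S = -3*(-66 - 56) = -3*(-122) = 366)
U = 1/366 ≈ 0.0027322
V = 27
(U + (27 - V))² = (1/366 + (27 - 1*27))² = (1/366 + (27 - 27))² = (1/366 + 0)² = (1/366)² = 1/133956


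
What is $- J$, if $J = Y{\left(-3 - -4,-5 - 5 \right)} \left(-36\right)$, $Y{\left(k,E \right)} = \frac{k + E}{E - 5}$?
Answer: $\frac{108}{5} \approx 21.6$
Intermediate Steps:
$Y{\left(k,E \right)} = \frac{E + k}{-5 + E}$
$J = - \frac{108}{5}$ ($J = \frac{\left(-5 - 5\right) - -1}{-5 - 10} \left(-36\right) = \frac{-10 + \left(-3 + 4\right)}{-5 - 10} \left(-36\right) = \frac{-10 + 1}{-15} \left(-36\right) = \left(- \frac{1}{15}\right) \left(-9\right) \left(-36\right) = \frac{3}{5} \left(-36\right) = - \frac{108}{5} \approx -21.6$)
$- J = \left(-1\right) \left(- \frac{108}{5}\right) = \frac{108}{5}$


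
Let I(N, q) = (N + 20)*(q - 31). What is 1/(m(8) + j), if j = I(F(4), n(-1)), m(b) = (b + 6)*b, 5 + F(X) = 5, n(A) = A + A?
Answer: -1/548 ≈ -0.0018248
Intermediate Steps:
n(A) = 2*A
F(X) = 0 (F(X) = -5 + 5 = 0)
m(b) = b*(6 + b) (m(b) = (6 + b)*b = b*(6 + b))
I(N, q) = (-31 + q)*(20 + N) (I(N, q) = (20 + N)*(-31 + q) = (-31 + q)*(20 + N))
j = -660 (j = -620 - 31*0 + 20*(2*(-1)) + 0*(2*(-1)) = -620 + 0 + 20*(-2) + 0*(-2) = -620 + 0 - 40 + 0 = -660)
1/(m(8) + j) = 1/(8*(6 + 8) - 660) = 1/(8*14 - 660) = 1/(112 - 660) = 1/(-548) = -1/548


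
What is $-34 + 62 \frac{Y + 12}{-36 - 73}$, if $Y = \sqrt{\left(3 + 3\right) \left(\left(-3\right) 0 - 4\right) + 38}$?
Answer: $- \frac{4450}{109} - \frac{62 \sqrt{14}}{109} \approx -42.954$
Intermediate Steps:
$Y = \sqrt{14}$ ($Y = \sqrt{6 \left(0 - 4\right) + 38} = \sqrt{6 \left(-4\right) + 38} = \sqrt{-24 + 38} = \sqrt{14} \approx 3.7417$)
$-34 + 62 \frac{Y + 12}{-36 - 73} = -34 + 62 \frac{\sqrt{14} + 12}{-36 - 73} = -34 + 62 \frac{12 + \sqrt{14}}{-109} = -34 + 62 \left(12 + \sqrt{14}\right) \left(- \frac{1}{109}\right) = -34 + 62 \left(- \frac{12}{109} - \frac{\sqrt{14}}{109}\right) = -34 - \left(\frac{744}{109} + \frac{62 \sqrt{14}}{109}\right) = - \frac{4450}{109} - \frac{62 \sqrt{14}}{109}$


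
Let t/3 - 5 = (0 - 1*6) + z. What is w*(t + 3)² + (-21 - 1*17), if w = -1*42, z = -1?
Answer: -416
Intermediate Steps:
w = -42
t = -6 (t = 15 + 3*((0 - 1*6) - 1) = 15 + 3*((0 - 6) - 1) = 15 + 3*(-6 - 1) = 15 + 3*(-7) = 15 - 21 = -6)
w*(t + 3)² + (-21 - 1*17) = -42*(-6 + 3)² + (-21 - 1*17) = -42*(-3)² + (-21 - 17) = -42*9 - 38 = -378 - 38 = -416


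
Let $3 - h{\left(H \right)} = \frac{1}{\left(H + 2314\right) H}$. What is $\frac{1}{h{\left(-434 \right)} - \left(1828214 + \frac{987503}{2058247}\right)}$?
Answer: $- \frac{1679364892240}{3070234174728372153} \approx -5.4698 \cdot 10^{-7}$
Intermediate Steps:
$h{\left(H \right)} = 3 - \frac{1}{H \left(2314 + H\right)}$ ($h{\left(H \right)} = 3 - \frac{1}{\left(H + 2314\right) H} = 3 - \frac{1}{\left(2314 + H\right) H} = 3 - \frac{1}{H \left(2314 + H\right)}$)
$\frac{1}{h{\left(-434 \right)} - \left(1828214 + \frac{987503}{2058247}\right)} = \frac{1}{\frac{-1 + 3 \left(-434\right)^{2} + 6942 \left(-434\right)}{\left(-434\right) \left(2314 - 434\right)} - \left(1828214 + \frac{987503}{2058247}\right)} = \frac{1}{- \frac{-1 + 3 \cdot 188356 - 3012828}{434 \cdot 1880} - \left(1828214 + 987503 \cdot \frac{1}{2058247}\right)} = \frac{1}{\left(- \frac{1}{434}\right) \frac{1}{1880} \left(-1 + 565068 - 3012828\right) - \frac{3762916968361}{2058247}} = \frac{1}{\left(- \frac{1}{434}\right) \frac{1}{1880} \left(-2447761\right) - \frac{3762916968361}{2058247}} = \frac{1}{\frac{2447761}{815920} - \frac{3762916968361}{2058247}} = \frac{1}{- \frac{3070234174728372153}{1679364892240}} = - \frac{1679364892240}{3070234174728372153}$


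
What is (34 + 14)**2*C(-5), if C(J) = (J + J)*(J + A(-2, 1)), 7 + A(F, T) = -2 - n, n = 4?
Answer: 414720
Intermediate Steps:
A(F, T) = -13 (A(F, T) = -7 + (-2 - 1*4) = -7 + (-2 - 4) = -7 - 6 = -13)
C(J) = 2*J*(-13 + J) (C(J) = (J + J)*(J - 13) = (2*J)*(-13 + J) = 2*J*(-13 + J))
(34 + 14)**2*C(-5) = (34 + 14)**2*(2*(-5)*(-13 - 5)) = 48**2*(2*(-5)*(-18)) = 2304*180 = 414720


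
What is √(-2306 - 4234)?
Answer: 2*I*√1635 ≈ 80.87*I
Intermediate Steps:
√(-2306 - 4234) = √(-6540) = 2*I*√1635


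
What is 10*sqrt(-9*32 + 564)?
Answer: 20*sqrt(69) ≈ 166.13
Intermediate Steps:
10*sqrt(-9*32 + 564) = 10*sqrt(-288 + 564) = 10*sqrt(276) = 10*(2*sqrt(69)) = 20*sqrt(69)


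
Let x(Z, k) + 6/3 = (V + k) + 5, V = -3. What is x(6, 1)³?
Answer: 1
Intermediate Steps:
x(Z, k) = k (x(Z, k) = -2 + ((-3 + k) + 5) = -2 + (2 + k) = k)
x(6, 1)³ = 1³ = 1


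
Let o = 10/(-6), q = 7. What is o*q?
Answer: -35/3 ≈ -11.667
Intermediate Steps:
o = -5/3 (o = 10*(-⅙) = -5/3 ≈ -1.6667)
o*q = -5/3*7 = -35/3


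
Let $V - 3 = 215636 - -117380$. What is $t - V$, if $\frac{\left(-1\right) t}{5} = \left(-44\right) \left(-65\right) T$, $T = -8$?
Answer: $-218619$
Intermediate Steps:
$V = 333019$ ($V = 3 + \left(215636 - -117380\right) = 3 + \left(215636 + 117380\right) = 3 + 333016 = 333019$)
$t = 114400$ ($t = - 5 \left(-44\right) \left(-65\right) \left(-8\right) = - 5 \cdot 2860 \left(-8\right) = \left(-5\right) \left(-22880\right) = 114400$)
$t - V = 114400 - 333019 = -218619$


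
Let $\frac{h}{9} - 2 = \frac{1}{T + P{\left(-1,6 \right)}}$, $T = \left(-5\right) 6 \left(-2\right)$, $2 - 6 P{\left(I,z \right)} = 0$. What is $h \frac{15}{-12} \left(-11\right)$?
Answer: $\frac{180675}{724} \approx 249.55$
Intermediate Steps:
$P{\left(I,z \right)} = \frac{1}{3}$ ($P{\left(I,z \right)} = \frac{1}{3} - 0 = \frac{1}{3} + 0 = \frac{1}{3}$)
$T = 60$ ($T = \left(-30\right) \left(-2\right) = 60$)
$h = \frac{3285}{181}$ ($h = 18 + \frac{9}{60 + \frac{1}{3}} = 18 + \frac{9}{\frac{181}{3}} = 18 + 9 \cdot \frac{3}{181} = 18 + \frac{27}{181} = \frac{3285}{181} \approx 18.149$)
$h \frac{15}{-12} \left(-11\right) = \frac{3285 \frac{15}{-12}}{181} \left(-11\right) = \frac{3285 \cdot 15 \left(- \frac{1}{12}\right)}{181} \left(-11\right) = \frac{3285}{181} \left(- \frac{5}{4}\right) \left(-11\right) = \left(- \frac{16425}{724}\right) \left(-11\right) = \frac{180675}{724}$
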